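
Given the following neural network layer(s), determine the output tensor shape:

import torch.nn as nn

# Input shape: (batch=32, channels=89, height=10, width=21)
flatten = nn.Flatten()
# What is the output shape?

Input shape: (32, 89, 10, 21)
Output shape: (32, 18690)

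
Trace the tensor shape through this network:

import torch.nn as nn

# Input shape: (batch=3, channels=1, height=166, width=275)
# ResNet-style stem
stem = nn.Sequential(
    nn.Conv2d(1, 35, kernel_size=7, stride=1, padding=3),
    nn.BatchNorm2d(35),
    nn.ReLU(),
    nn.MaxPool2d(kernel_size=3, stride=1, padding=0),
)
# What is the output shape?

Input shape: (3, 1, 166, 275)
  -> after Conv2d 7x7 stride=1: (3, 35, 166, 275)
Output shape: (3, 35, 164, 273)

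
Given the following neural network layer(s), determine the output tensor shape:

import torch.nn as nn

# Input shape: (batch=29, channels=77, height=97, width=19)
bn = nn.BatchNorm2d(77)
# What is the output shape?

Input shape: (29, 77, 97, 19)
Output shape: (29, 77, 97, 19)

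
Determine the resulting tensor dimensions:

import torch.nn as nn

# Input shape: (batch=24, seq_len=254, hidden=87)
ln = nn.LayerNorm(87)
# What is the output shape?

Input shape: (24, 254, 87)
Output shape: (24, 254, 87)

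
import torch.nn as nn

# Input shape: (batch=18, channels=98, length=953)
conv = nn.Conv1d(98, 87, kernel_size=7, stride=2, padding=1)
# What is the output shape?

Input shape: (18, 98, 953)
Output shape: (18, 87, 475)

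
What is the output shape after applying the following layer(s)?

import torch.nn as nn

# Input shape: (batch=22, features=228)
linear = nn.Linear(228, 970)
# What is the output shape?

Input shape: (22, 228)
Output shape: (22, 970)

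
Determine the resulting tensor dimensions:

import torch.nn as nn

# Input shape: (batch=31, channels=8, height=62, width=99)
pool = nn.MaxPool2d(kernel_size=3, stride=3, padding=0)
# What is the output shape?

Input shape: (31, 8, 62, 99)
Output shape: (31, 8, 20, 33)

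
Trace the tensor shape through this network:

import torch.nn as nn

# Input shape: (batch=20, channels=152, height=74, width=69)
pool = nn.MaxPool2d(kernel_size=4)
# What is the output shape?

Input shape: (20, 152, 74, 69)
Output shape: (20, 152, 18, 17)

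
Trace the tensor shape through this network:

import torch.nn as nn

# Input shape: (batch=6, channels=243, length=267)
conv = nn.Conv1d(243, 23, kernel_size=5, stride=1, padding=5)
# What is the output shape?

Input shape: (6, 243, 267)
Output shape: (6, 23, 273)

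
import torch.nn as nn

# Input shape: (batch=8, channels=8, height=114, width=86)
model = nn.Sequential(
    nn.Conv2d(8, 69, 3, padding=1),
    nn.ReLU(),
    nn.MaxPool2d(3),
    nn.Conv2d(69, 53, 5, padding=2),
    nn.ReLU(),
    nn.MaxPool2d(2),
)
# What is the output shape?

Input shape: (8, 8, 114, 86)
  -> after first Conv2d: (8, 69, 114, 86)
  -> after first MaxPool2d: (8, 69, 38, 28)
  -> after second Conv2d: (8, 53, 38, 28)
Output shape: (8, 53, 19, 14)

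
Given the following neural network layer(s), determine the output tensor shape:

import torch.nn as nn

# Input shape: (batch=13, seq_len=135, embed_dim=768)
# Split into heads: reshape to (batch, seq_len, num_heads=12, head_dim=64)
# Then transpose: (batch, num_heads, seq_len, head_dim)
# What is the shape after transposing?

Input shape: (13, 135, 768)
  -> after reshape: (13, 135, 12, 64)
Output shape: (13, 12, 135, 64)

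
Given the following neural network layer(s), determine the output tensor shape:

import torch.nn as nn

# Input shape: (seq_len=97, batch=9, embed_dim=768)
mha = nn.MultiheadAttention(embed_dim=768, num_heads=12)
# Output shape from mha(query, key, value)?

Input shape: (97, 9, 768)
Output shape: (97, 9, 768)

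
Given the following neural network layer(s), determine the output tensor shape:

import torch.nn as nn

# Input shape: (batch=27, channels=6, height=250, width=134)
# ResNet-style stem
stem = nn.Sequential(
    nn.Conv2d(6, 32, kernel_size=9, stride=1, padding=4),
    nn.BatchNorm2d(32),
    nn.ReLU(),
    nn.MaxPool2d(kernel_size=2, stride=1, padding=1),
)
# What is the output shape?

Input shape: (27, 6, 250, 134)
  -> after Conv2d 9x9 stride=1: (27, 32, 250, 134)
Output shape: (27, 32, 251, 135)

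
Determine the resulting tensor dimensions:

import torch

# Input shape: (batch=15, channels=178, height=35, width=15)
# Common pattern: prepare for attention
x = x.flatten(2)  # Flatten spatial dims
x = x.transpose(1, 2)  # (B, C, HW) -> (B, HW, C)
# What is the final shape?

Input shape: (15, 178, 35, 15)
  -> after flatten(2): (15, 178, 525)
Output shape: (15, 525, 178)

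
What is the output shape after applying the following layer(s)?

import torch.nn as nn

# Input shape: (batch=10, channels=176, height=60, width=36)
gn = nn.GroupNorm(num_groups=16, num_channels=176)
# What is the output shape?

Input shape: (10, 176, 60, 36)
Output shape: (10, 176, 60, 36)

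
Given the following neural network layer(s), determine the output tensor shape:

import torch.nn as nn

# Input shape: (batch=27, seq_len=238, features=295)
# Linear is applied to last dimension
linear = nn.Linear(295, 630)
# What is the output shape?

Input shape: (27, 238, 295)
Output shape: (27, 238, 630)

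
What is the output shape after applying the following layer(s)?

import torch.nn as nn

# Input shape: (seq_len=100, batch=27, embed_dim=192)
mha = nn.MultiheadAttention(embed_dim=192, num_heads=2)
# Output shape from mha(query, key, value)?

Input shape: (100, 27, 192)
Output shape: (100, 27, 192)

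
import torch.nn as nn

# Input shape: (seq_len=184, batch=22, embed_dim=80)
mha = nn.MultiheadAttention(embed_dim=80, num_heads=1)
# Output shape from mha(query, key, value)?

Input shape: (184, 22, 80)
Output shape: (184, 22, 80)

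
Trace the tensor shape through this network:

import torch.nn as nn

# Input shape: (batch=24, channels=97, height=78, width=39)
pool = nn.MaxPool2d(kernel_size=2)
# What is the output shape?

Input shape: (24, 97, 78, 39)
Output shape: (24, 97, 39, 19)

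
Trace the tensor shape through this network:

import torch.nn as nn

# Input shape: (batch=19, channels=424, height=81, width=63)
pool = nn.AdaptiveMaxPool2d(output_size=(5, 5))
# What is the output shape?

Input shape: (19, 424, 81, 63)
Output shape: (19, 424, 5, 5)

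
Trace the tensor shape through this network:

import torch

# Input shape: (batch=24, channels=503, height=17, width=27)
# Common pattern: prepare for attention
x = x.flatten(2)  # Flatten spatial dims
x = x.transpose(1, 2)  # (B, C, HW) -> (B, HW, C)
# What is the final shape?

Input shape: (24, 503, 17, 27)
  -> after flatten(2): (24, 503, 459)
Output shape: (24, 459, 503)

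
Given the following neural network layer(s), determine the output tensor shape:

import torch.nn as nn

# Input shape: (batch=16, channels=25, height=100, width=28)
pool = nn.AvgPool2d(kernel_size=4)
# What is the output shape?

Input shape: (16, 25, 100, 28)
Output shape: (16, 25, 25, 7)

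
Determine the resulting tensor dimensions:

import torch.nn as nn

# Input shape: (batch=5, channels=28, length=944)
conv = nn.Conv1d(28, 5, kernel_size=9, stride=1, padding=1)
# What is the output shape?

Input shape: (5, 28, 944)
Output shape: (5, 5, 938)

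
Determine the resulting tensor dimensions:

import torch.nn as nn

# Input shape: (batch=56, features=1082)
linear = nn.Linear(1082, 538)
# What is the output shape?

Input shape: (56, 1082)
Output shape: (56, 538)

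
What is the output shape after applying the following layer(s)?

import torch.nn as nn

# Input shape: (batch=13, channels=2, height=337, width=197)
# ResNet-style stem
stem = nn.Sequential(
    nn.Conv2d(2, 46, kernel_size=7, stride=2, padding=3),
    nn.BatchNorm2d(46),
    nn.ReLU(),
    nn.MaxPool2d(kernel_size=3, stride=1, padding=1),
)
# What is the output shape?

Input shape: (13, 2, 337, 197)
  -> after Conv2d 7x7 stride=2: (13, 46, 169, 99)
Output shape: (13, 46, 169, 99)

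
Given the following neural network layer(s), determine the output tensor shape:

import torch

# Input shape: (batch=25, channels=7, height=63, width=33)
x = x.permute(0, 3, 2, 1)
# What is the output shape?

Input shape: (25, 7, 63, 33)
Output shape: (25, 33, 63, 7)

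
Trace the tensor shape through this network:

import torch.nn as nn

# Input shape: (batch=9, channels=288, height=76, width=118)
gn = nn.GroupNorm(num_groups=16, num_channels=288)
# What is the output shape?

Input shape: (9, 288, 76, 118)
Output shape: (9, 288, 76, 118)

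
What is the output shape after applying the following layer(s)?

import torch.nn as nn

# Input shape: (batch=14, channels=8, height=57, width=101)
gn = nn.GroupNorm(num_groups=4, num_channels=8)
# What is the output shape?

Input shape: (14, 8, 57, 101)
Output shape: (14, 8, 57, 101)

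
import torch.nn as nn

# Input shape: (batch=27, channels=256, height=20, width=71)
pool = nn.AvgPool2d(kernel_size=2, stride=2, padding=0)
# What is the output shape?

Input shape: (27, 256, 20, 71)
Output shape: (27, 256, 10, 35)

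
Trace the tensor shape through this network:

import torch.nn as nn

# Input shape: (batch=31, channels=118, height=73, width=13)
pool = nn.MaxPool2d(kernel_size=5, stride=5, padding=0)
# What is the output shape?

Input shape: (31, 118, 73, 13)
Output shape: (31, 118, 14, 2)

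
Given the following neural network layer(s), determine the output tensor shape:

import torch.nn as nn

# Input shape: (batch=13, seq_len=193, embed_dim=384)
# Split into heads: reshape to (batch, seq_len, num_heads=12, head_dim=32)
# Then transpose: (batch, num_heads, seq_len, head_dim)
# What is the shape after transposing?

Input shape: (13, 193, 384)
  -> after reshape: (13, 193, 12, 32)
Output shape: (13, 12, 193, 32)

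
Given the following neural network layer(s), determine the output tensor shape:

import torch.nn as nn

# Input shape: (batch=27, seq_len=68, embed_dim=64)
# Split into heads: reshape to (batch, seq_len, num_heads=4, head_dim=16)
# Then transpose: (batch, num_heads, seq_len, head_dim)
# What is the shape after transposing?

Input shape: (27, 68, 64)
  -> after reshape: (27, 68, 4, 16)
Output shape: (27, 4, 68, 16)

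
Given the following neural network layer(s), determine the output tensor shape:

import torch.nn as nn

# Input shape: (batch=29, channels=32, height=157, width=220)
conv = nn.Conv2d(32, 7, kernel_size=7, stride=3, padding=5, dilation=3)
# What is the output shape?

Input shape: (29, 32, 157, 220)
Output shape: (29, 7, 50, 71)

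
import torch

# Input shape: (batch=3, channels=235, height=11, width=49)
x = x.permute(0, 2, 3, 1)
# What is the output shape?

Input shape: (3, 235, 11, 49)
Output shape: (3, 11, 49, 235)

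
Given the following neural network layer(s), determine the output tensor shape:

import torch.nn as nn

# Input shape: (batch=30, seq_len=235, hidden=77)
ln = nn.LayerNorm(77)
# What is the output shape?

Input shape: (30, 235, 77)
Output shape: (30, 235, 77)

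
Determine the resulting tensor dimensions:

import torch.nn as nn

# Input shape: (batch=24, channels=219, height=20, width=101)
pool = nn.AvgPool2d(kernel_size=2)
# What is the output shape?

Input shape: (24, 219, 20, 101)
Output shape: (24, 219, 10, 50)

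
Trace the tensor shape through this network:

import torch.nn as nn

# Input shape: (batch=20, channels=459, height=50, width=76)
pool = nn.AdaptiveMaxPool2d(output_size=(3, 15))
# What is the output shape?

Input shape: (20, 459, 50, 76)
Output shape: (20, 459, 3, 15)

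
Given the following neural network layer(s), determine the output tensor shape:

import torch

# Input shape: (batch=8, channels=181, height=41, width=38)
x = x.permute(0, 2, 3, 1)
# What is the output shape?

Input shape: (8, 181, 41, 38)
Output shape: (8, 41, 38, 181)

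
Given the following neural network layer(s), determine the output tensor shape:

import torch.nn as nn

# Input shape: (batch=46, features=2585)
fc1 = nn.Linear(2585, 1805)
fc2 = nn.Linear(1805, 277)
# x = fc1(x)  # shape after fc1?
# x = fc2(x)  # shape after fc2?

Input shape: (46, 2585)
  -> after fc1: (46, 1805)
Output shape: (46, 277)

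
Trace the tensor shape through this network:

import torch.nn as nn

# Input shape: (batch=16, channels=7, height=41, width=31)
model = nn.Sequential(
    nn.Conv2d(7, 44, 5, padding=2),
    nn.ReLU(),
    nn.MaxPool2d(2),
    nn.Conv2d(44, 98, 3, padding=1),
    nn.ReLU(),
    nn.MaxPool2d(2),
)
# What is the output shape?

Input shape: (16, 7, 41, 31)
  -> after first Conv2d: (16, 44, 41, 31)
  -> after first MaxPool2d: (16, 44, 20, 15)
  -> after second Conv2d: (16, 98, 20, 15)
Output shape: (16, 98, 10, 7)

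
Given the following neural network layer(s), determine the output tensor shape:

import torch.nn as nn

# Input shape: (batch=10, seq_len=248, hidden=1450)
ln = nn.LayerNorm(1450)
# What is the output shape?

Input shape: (10, 248, 1450)
Output shape: (10, 248, 1450)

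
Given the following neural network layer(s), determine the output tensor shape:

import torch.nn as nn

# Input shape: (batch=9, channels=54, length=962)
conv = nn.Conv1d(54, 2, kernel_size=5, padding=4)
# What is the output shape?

Input shape: (9, 54, 962)
Output shape: (9, 2, 966)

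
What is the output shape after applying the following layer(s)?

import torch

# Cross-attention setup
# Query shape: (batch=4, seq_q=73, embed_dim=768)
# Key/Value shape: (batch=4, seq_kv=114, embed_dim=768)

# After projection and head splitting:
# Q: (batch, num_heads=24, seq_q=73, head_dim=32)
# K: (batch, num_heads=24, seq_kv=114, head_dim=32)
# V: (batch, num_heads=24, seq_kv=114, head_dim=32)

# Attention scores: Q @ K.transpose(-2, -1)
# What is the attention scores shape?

Input shape: (4, 73, 768)
Output shape: (4, 24, 73, 114)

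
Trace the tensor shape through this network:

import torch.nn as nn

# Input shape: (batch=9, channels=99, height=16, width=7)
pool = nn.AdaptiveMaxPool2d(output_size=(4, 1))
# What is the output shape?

Input shape: (9, 99, 16, 7)
Output shape: (9, 99, 4, 1)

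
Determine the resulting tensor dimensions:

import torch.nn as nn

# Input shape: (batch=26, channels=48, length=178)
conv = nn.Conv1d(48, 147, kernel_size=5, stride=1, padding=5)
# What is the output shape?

Input shape: (26, 48, 178)
Output shape: (26, 147, 184)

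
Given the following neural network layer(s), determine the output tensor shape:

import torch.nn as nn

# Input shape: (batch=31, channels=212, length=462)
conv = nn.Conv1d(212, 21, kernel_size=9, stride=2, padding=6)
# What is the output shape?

Input shape: (31, 212, 462)
Output shape: (31, 21, 233)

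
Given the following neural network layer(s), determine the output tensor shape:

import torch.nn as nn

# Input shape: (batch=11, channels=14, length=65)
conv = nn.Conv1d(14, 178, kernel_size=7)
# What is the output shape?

Input shape: (11, 14, 65)
Output shape: (11, 178, 59)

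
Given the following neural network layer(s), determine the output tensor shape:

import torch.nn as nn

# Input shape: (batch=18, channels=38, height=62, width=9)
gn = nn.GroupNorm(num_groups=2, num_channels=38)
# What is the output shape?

Input shape: (18, 38, 62, 9)
Output shape: (18, 38, 62, 9)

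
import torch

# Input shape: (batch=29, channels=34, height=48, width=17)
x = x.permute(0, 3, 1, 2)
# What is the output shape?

Input shape: (29, 34, 48, 17)
Output shape: (29, 17, 34, 48)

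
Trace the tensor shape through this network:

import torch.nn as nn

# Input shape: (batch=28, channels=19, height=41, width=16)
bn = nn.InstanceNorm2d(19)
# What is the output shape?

Input shape: (28, 19, 41, 16)
Output shape: (28, 19, 41, 16)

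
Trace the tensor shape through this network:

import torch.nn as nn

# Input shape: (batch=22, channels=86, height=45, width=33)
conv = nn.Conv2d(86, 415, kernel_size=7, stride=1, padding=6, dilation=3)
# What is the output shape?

Input shape: (22, 86, 45, 33)
Output shape: (22, 415, 39, 27)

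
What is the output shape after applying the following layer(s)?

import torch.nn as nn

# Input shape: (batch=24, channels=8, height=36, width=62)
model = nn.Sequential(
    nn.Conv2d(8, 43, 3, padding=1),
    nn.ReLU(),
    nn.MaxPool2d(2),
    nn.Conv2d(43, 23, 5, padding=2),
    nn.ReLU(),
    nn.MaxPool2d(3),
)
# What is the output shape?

Input shape: (24, 8, 36, 62)
  -> after first Conv2d: (24, 43, 36, 62)
  -> after first MaxPool2d: (24, 43, 18, 31)
  -> after second Conv2d: (24, 23, 18, 31)
Output shape: (24, 23, 6, 10)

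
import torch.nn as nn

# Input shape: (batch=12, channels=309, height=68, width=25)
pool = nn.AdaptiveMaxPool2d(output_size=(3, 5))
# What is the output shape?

Input shape: (12, 309, 68, 25)
Output shape: (12, 309, 3, 5)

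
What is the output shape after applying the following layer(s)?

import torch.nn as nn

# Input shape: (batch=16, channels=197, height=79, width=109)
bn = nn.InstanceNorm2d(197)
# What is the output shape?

Input shape: (16, 197, 79, 109)
Output shape: (16, 197, 79, 109)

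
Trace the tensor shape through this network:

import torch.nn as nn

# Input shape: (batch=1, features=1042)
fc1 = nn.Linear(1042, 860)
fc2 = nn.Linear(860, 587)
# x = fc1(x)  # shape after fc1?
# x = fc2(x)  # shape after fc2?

Input shape: (1, 1042)
  -> after fc1: (1, 860)
Output shape: (1, 587)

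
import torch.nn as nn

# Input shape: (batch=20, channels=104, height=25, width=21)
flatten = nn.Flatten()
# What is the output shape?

Input shape: (20, 104, 25, 21)
Output shape: (20, 54600)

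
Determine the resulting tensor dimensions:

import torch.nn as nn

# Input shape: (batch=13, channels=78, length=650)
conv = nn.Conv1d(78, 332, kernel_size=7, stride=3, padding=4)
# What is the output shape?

Input shape: (13, 78, 650)
Output shape: (13, 332, 218)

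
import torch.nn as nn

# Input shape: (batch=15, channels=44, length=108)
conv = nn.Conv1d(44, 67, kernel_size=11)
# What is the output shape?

Input shape: (15, 44, 108)
Output shape: (15, 67, 98)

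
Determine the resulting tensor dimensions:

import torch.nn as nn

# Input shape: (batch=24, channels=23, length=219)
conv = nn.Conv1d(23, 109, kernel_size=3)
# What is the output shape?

Input shape: (24, 23, 219)
Output shape: (24, 109, 217)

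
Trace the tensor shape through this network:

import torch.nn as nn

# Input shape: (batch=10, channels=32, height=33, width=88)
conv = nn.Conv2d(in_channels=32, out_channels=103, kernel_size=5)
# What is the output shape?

Input shape: (10, 32, 33, 88)
Output shape: (10, 103, 29, 84)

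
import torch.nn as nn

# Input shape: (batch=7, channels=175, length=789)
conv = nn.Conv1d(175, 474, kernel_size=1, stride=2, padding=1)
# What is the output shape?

Input shape: (7, 175, 789)
Output shape: (7, 474, 396)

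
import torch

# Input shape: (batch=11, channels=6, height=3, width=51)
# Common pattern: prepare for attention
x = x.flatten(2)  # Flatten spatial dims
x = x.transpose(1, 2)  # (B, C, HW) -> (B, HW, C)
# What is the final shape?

Input shape: (11, 6, 3, 51)
  -> after flatten(2): (11, 6, 153)
Output shape: (11, 153, 6)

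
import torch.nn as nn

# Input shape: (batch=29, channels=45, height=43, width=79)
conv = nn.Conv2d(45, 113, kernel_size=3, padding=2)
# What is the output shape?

Input shape: (29, 45, 43, 79)
Output shape: (29, 113, 45, 81)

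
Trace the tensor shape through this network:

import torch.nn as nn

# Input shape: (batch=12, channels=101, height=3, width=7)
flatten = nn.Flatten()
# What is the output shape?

Input shape: (12, 101, 3, 7)
Output shape: (12, 2121)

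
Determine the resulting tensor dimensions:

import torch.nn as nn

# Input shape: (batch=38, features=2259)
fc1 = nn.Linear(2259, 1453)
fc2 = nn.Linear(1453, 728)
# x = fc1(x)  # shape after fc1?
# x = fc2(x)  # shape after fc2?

Input shape: (38, 2259)
  -> after fc1: (38, 1453)
Output shape: (38, 728)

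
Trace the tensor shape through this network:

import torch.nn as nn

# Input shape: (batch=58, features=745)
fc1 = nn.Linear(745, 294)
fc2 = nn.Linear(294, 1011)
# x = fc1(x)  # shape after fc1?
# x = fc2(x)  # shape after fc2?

Input shape: (58, 745)
  -> after fc1: (58, 294)
Output shape: (58, 1011)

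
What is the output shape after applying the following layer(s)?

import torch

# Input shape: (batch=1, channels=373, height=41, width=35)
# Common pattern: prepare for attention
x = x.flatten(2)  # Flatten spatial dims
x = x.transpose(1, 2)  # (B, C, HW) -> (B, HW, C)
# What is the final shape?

Input shape: (1, 373, 41, 35)
  -> after flatten(2): (1, 373, 1435)
Output shape: (1, 1435, 373)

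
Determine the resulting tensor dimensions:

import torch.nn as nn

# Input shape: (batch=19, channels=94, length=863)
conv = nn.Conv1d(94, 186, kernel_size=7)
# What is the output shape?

Input shape: (19, 94, 863)
Output shape: (19, 186, 857)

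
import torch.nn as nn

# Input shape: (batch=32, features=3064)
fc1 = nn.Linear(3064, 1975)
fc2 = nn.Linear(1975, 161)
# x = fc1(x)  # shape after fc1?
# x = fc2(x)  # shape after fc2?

Input shape: (32, 3064)
  -> after fc1: (32, 1975)
Output shape: (32, 161)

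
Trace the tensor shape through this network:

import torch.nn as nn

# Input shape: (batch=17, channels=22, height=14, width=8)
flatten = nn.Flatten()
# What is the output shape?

Input shape: (17, 22, 14, 8)
Output shape: (17, 2464)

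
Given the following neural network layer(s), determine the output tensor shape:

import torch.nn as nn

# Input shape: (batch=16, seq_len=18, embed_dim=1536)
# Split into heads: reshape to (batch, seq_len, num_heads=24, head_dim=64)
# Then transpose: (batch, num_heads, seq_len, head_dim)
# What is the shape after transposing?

Input shape: (16, 18, 1536)
  -> after reshape: (16, 18, 24, 64)
Output shape: (16, 24, 18, 64)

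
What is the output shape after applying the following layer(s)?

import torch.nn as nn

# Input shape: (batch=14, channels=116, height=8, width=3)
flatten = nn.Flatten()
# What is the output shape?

Input shape: (14, 116, 8, 3)
Output shape: (14, 2784)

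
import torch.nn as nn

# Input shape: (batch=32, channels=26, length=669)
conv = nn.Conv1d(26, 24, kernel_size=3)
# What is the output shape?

Input shape: (32, 26, 669)
Output shape: (32, 24, 667)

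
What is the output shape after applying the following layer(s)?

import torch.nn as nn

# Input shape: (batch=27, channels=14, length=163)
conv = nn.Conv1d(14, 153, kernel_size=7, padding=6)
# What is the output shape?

Input shape: (27, 14, 163)
Output shape: (27, 153, 169)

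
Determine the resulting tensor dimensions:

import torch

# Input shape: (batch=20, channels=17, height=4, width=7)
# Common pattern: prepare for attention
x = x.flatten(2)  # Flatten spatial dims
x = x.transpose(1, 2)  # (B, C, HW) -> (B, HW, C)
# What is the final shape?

Input shape: (20, 17, 4, 7)
  -> after flatten(2): (20, 17, 28)
Output shape: (20, 28, 17)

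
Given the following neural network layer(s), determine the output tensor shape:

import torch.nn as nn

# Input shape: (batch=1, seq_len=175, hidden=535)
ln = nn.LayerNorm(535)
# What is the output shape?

Input shape: (1, 175, 535)
Output shape: (1, 175, 535)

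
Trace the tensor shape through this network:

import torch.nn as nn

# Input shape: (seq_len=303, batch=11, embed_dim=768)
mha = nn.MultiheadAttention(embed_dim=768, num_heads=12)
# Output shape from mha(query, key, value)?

Input shape: (303, 11, 768)
Output shape: (303, 11, 768)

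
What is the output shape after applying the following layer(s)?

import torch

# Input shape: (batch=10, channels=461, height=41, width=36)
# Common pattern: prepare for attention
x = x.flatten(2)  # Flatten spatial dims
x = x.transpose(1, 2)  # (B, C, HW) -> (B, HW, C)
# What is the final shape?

Input shape: (10, 461, 41, 36)
  -> after flatten(2): (10, 461, 1476)
Output shape: (10, 1476, 461)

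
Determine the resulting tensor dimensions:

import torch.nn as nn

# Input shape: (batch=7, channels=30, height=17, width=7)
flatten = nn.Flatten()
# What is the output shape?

Input shape: (7, 30, 17, 7)
Output shape: (7, 3570)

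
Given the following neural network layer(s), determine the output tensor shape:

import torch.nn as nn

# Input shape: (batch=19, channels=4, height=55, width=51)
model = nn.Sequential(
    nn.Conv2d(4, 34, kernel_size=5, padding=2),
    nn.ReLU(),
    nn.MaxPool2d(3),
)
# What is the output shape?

Input shape: (19, 4, 55, 51)
  -> after Conv2d: (19, 34, 55, 51)
  -> after ReLU: (19, 34, 55, 51)
Output shape: (19, 34, 18, 17)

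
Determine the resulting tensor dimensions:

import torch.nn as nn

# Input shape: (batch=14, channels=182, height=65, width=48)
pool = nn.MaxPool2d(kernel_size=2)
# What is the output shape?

Input shape: (14, 182, 65, 48)
Output shape: (14, 182, 32, 24)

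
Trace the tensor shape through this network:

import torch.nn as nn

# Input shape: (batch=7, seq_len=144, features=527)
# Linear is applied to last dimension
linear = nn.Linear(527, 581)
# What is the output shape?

Input shape: (7, 144, 527)
Output shape: (7, 144, 581)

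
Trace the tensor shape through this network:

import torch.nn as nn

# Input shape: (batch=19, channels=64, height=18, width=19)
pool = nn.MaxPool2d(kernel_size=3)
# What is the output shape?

Input shape: (19, 64, 18, 19)
Output shape: (19, 64, 6, 6)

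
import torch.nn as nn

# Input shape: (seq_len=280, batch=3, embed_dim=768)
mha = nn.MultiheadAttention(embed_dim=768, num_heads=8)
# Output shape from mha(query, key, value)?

Input shape: (280, 3, 768)
Output shape: (280, 3, 768)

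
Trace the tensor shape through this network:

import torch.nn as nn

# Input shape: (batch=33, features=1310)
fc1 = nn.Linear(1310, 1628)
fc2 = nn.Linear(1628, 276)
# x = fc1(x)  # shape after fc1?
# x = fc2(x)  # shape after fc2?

Input shape: (33, 1310)
  -> after fc1: (33, 1628)
Output shape: (33, 276)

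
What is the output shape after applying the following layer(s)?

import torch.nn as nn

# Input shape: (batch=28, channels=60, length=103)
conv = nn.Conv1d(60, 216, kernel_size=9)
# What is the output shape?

Input shape: (28, 60, 103)
Output shape: (28, 216, 95)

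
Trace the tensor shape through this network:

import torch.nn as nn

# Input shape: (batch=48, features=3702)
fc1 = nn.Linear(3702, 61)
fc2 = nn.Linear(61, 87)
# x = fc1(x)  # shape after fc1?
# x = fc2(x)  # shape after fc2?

Input shape: (48, 3702)
  -> after fc1: (48, 61)
Output shape: (48, 87)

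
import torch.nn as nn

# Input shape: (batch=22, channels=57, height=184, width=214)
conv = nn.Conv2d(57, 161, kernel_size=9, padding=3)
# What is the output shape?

Input shape: (22, 57, 184, 214)
Output shape: (22, 161, 182, 212)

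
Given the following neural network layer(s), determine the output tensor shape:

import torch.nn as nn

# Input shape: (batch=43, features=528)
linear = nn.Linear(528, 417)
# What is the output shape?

Input shape: (43, 528)
Output shape: (43, 417)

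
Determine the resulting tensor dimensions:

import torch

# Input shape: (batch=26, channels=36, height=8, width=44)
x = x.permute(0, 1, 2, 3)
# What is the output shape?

Input shape: (26, 36, 8, 44)
Output shape: (26, 36, 8, 44)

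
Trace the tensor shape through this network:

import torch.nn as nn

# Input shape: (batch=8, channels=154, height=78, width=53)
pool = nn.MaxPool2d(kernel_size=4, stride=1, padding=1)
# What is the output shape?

Input shape: (8, 154, 78, 53)
Output shape: (8, 154, 77, 52)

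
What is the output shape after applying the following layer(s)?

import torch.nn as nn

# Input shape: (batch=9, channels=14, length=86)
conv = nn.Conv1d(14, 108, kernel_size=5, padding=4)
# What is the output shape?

Input shape: (9, 14, 86)
Output shape: (9, 108, 90)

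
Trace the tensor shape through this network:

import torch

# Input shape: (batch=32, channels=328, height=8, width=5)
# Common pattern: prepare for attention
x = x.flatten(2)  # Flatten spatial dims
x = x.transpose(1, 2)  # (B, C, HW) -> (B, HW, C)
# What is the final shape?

Input shape: (32, 328, 8, 5)
  -> after flatten(2): (32, 328, 40)
Output shape: (32, 40, 328)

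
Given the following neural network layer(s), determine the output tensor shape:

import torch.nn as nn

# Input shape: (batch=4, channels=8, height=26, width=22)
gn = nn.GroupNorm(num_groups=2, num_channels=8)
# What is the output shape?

Input shape: (4, 8, 26, 22)
Output shape: (4, 8, 26, 22)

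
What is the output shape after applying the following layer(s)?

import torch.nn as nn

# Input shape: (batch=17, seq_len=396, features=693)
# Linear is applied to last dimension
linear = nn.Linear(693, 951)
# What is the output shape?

Input shape: (17, 396, 693)
Output shape: (17, 396, 951)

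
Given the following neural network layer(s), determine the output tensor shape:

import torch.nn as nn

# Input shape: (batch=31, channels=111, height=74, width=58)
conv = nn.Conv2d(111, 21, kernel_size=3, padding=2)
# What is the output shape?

Input shape: (31, 111, 74, 58)
Output shape: (31, 21, 76, 60)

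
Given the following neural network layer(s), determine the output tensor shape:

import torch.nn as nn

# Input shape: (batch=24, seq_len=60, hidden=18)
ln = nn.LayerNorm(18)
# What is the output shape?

Input shape: (24, 60, 18)
Output shape: (24, 60, 18)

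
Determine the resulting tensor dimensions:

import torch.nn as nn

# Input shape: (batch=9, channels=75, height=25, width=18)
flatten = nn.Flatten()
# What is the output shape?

Input shape: (9, 75, 25, 18)
Output shape: (9, 33750)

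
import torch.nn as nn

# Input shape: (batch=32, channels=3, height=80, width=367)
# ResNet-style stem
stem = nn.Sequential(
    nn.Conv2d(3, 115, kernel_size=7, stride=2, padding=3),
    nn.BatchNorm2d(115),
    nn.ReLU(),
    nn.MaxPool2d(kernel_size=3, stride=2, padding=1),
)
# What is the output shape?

Input shape: (32, 3, 80, 367)
  -> after Conv2d 7x7 stride=2: (32, 115, 40, 184)
Output shape: (32, 115, 20, 92)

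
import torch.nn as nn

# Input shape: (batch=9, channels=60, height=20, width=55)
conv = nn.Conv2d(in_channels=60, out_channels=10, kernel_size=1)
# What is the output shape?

Input shape: (9, 60, 20, 55)
Output shape: (9, 10, 20, 55)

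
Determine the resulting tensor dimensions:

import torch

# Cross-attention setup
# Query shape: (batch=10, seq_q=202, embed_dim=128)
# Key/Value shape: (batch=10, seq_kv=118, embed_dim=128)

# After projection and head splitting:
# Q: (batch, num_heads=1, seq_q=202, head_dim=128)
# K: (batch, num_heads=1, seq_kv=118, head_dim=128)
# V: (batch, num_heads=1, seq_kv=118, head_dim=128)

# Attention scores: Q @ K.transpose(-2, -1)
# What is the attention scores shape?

Input shape: (10, 202, 128)
Output shape: (10, 1, 202, 118)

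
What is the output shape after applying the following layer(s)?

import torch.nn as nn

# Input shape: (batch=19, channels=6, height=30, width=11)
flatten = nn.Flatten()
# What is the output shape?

Input shape: (19, 6, 30, 11)
Output shape: (19, 1980)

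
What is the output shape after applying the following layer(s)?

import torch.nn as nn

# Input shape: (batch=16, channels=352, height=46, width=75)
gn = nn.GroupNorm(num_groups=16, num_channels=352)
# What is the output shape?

Input shape: (16, 352, 46, 75)
Output shape: (16, 352, 46, 75)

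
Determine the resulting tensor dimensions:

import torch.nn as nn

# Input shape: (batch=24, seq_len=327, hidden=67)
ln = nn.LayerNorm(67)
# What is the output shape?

Input shape: (24, 327, 67)
Output shape: (24, 327, 67)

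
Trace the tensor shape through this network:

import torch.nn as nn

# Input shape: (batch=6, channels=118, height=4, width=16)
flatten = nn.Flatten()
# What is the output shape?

Input shape: (6, 118, 4, 16)
Output shape: (6, 7552)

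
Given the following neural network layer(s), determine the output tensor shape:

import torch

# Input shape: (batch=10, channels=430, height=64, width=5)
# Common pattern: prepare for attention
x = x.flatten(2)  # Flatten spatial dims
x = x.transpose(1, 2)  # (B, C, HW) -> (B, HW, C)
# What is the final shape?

Input shape: (10, 430, 64, 5)
  -> after flatten(2): (10, 430, 320)
Output shape: (10, 320, 430)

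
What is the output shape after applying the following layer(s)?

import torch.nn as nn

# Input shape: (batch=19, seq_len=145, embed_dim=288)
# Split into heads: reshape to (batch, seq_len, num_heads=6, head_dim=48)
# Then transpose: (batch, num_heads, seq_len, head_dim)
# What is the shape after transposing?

Input shape: (19, 145, 288)
  -> after reshape: (19, 145, 6, 48)
Output shape: (19, 6, 145, 48)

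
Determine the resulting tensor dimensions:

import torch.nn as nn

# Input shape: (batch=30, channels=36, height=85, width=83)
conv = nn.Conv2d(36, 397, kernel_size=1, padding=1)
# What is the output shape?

Input shape: (30, 36, 85, 83)
Output shape: (30, 397, 87, 85)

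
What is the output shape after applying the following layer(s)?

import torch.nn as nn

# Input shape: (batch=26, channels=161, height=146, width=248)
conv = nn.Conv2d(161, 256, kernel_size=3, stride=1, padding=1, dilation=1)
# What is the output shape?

Input shape: (26, 161, 146, 248)
Output shape: (26, 256, 146, 248)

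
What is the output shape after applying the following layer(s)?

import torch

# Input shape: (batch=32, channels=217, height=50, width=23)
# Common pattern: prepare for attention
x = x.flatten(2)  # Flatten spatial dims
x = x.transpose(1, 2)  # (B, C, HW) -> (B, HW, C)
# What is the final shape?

Input shape: (32, 217, 50, 23)
  -> after flatten(2): (32, 217, 1150)
Output shape: (32, 1150, 217)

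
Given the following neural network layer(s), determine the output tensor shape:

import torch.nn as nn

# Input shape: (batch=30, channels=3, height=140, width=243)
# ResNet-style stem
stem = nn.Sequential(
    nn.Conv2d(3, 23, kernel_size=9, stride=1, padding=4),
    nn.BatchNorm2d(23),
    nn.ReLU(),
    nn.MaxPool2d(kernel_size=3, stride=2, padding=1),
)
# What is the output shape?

Input shape: (30, 3, 140, 243)
  -> after Conv2d 9x9 stride=1: (30, 23, 140, 243)
Output shape: (30, 23, 70, 122)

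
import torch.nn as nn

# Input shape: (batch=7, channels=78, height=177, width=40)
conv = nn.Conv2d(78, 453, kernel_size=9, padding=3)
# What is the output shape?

Input shape: (7, 78, 177, 40)
Output shape: (7, 453, 175, 38)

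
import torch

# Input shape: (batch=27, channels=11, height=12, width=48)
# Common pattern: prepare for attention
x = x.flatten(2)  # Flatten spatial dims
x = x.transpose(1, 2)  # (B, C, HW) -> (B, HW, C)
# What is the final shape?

Input shape: (27, 11, 12, 48)
  -> after flatten(2): (27, 11, 576)
Output shape: (27, 576, 11)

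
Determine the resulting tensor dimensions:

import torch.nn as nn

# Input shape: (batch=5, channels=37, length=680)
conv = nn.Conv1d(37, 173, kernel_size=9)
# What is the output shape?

Input shape: (5, 37, 680)
Output shape: (5, 173, 672)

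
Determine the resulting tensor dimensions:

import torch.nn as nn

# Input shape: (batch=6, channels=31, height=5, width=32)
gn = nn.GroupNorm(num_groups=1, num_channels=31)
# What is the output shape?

Input shape: (6, 31, 5, 32)
Output shape: (6, 31, 5, 32)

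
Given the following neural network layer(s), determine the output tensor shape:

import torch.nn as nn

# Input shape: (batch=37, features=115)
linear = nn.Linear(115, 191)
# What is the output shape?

Input shape: (37, 115)
Output shape: (37, 191)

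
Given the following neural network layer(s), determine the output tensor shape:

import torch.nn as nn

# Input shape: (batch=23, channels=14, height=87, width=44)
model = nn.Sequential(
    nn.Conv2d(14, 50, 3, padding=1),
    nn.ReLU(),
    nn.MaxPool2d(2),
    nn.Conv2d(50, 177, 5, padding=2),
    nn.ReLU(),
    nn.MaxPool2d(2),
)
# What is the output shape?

Input shape: (23, 14, 87, 44)
  -> after first Conv2d: (23, 50, 87, 44)
  -> after first MaxPool2d: (23, 50, 43, 22)
  -> after second Conv2d: (23, 177, 43, 22)
Output shape: (23, 177, 21, 11)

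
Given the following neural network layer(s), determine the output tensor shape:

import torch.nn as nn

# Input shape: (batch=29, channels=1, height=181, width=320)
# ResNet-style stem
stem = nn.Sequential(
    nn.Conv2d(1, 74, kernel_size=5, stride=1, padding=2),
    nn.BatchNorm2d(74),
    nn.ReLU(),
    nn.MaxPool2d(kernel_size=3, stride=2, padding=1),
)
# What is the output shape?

Input shape: (29, 1, 181, 320)
  -> after Conv2d 5x5 stride=1: (29, 74, 181, 320)
Output shape: (29, 74, 91, 160)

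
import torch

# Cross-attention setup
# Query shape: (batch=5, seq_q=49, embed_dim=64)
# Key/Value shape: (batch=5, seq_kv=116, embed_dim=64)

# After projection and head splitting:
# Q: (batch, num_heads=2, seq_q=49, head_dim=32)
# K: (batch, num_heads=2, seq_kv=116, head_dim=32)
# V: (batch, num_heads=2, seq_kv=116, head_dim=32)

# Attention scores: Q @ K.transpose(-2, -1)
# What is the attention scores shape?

Input shape: (5, 49, 64)
Output shape: (5, 2, 49, 116)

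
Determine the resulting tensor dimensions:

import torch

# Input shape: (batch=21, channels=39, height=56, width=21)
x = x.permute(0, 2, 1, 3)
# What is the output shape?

Input shape: (21, 39, 56, 21)
Output shape: (21, 56, 39, 21)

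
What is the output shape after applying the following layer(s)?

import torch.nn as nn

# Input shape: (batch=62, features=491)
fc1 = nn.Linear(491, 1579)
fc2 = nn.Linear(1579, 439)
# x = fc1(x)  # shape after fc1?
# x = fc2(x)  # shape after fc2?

Input shape: (62, 491)
  -> after fc1: (62, 1579)
Output shape: (62, 439)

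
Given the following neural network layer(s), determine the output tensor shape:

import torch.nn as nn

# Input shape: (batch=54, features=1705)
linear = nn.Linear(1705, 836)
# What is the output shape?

Input shape: (54, 1705)
Output shape: (54, 836)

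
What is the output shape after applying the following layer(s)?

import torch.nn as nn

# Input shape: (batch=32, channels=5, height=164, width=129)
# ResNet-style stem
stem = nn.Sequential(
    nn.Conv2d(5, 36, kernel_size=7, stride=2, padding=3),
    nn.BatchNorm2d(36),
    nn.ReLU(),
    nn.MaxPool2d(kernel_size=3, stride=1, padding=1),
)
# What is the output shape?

Input shape: (32, 5, 164, 129)
  -> after Conv2d 7x7 stride=2: (32, 36, 82, 65)
Output shape: (32, 36, 82, 65)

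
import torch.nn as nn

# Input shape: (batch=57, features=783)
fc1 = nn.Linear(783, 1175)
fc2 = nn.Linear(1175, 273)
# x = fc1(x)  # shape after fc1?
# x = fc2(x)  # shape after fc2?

Input shape: (57, 783)
  -> after fc1: (57, 1175)
Output shape: (57, 273)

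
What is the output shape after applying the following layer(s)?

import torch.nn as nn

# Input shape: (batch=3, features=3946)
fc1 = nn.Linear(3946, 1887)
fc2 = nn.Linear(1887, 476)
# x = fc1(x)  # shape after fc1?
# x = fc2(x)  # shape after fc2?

Input shape: (3, 3946)
  -> after fc1: (3, 1887)
Output shape: (3, 476)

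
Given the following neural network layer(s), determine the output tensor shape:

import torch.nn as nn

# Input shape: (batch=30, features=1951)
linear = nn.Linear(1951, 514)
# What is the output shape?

Input shape: (30, 1951)
Output shape: (30, 514)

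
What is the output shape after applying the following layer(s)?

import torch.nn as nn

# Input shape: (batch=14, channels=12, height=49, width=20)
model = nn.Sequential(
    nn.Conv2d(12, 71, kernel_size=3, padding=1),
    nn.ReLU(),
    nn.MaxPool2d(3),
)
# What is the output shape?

Input shape: (14, 12, 49, 20)
  -> after Conv2d: (14, 71, 49, 20)
  -> after ReLU: (14, 71, 49, 20)
Output shape: (14, 71, 16, 6)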